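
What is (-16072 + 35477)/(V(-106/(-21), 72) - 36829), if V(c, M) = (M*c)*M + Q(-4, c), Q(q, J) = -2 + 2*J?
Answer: -81501/44747 ≈ -1.8214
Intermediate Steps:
V(c, M) = -2 + 2*c + c*M**2 (V(c, M) = (M*c)*M + (-2 + 2*c) = c*M**2 + (-2 + 2*c) = -2 + 2*c + c*M**2)
(-16072 + 35477)/(V(-106/(-21), 72) - 36829) = (-16072 + 35477)/((-2 + 2*(-106/(-21)) - 106/(-21)*72**2) - 36829) = 19405/((-2 + 2*(-106*(-1/21)) - 106*(-1/21)*5184) - 36829) = 19405/((-2 + 2*(106/21) + (106/21)*5184) - 36829) = 19405/((-2 + 212/21 + 183168/7) - 36829) = 19405/(549674/21 - 36829) = 19405/(-223735/21) = 19405*(-21/223735) = -81501/44747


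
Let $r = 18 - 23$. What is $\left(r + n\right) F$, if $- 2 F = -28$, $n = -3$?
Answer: $-112$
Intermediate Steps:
$r = -5$
$F = 14$ ($F = \left(- \frac{1}{2}\right) \left(-28\right) = 14$)
$\left(r + n\right) F = \left(-5 - 3\right) 14 = \left(-8\right) 14 = -112$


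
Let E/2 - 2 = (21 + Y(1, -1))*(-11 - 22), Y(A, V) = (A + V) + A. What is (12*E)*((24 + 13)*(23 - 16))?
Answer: -4500384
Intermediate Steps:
Y(A, V) = V + 2*A
E = -1448 (E = 4 + 2*((21 + (-1 + 2*1))*(-11 - 22)) = 4 + 2*((21 + (-1 + 2))*(-33)) = 4 + 2*((21 + 1)*(-33)) = 4 + 2*(22*(-33)) = 4 + 2*(-726) = 4 - 1452 = -1448)
(12*E)*((24 + 13)*(23 - 16)) = (12*(-1448))*((24 + 13)*(23 - 16)) = -642912*7 = -17376*259 = -4500384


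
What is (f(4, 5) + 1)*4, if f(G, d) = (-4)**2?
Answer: 68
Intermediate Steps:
f(G, d) = 16
(f(4, 5) + 1)*4 = (16 + 1)*4 = 17*4 = 68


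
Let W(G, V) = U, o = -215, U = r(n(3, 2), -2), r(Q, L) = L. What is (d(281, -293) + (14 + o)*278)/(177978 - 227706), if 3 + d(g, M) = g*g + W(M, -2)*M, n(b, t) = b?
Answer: -11833/24864 ≈ -0.47591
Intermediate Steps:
U = -2
W(G, V) = -2
d(g, M) = -3 + g² - 2*M (d(g, M) = -3 + (g*g - 2*M) = -3 + (g² - 2*M) = -3 + g² - 2*M)
(d(281, -293) + (14 + o)*278)/(177978 - 227706) = ((-3 + 281² - 2*(-293)) + (14 - 215)*278)/(177978 - 227706) = ((-3 + 78961 + 586) - 201*278)/(-49728) = (79544 - 55878)*(-1/49728) = 23666*(-1/49728) = -11833/24864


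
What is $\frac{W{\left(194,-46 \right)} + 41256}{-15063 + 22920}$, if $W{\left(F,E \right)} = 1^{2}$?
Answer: $\frac{41257}{7857} \approx 5.251$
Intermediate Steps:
$W{\left(F,E \right)} = 1$
$\frac{W{\left(194,-46 \right)} + 41256}{-15063 + 22920} = \frac{1 + 41256}{-15063 + 22920} = \frac{41257}{7857}$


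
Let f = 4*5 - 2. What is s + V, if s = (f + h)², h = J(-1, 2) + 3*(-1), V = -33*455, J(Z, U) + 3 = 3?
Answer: -14790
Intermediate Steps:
J(Z, U) = 0 (J(Z, U) = -3 + 3 = 0)
V = -15015
h = -3 (h = 0 + 3*(-1) = 0 - 3 = -3)
f = 18 (f = 20 - 2 = 18)
s = 225 (s = (18 - 3)² = 15² = 225)
s + V = 225 - 15015 = -14790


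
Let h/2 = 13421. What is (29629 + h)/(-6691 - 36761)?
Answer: -56471/43452 ≈ -1.2996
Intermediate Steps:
h = 26842 (h = 2*13421 = 26842)
(29629 + h)/(-6691 - 36761) = (29629 + 26842)/(-6691 - 36761) = 56471/(-43452) = 56471*(-1/43452) = -56471/43452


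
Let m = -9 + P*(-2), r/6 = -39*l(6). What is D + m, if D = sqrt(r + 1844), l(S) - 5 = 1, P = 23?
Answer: -55 + 2*sqrt(110) ≈ -34.024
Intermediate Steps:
l(S) = 6 (l(S) = 5 + 1 = 6)
r = -1404 (r = 6*(-39*6) = 6*(-234) = -1404)
m = -55 (m = -9 + 23*(-2) = -9 - 46 = -55)
D = 2*sqrt(110) (D = sqrt(-1404 + 1844) = sqrt(440) = 2*sqrt(110) ≈ 20.976)
D + m = 2*sqrt(110) - 55 = -55 + 2*sqrt(110)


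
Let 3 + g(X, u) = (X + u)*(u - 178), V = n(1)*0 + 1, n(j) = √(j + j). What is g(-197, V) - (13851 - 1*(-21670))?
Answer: -832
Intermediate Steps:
n(j) = √2*√j (n(j) = √(2*j) = √2*√j)
V = 1 (V = (√2*√1)*0 + 1 = (√2*1)*0 + 1 = √2*0 + 1 = 0 + 1 = 1)
g(X, u) = -3 + (-178 + u)*(X + u) (g(X, u) = -3 + (X + u)*(u - 178) = -3 + (X + u)*(-178 + u) = -3 + (-178 + u)*(X + u))
g(-197, V) - (13851 - 1*(-21670)) = (-3 + 1² - 178*(-197) - 178*1 - 197*1) - (13851 - 1*(-21670)) = (-3 + 1 + 35066 - 178 - 197) - (13851 + 21670) = 34689 - 1*35521 = 34689 - 35521 = -832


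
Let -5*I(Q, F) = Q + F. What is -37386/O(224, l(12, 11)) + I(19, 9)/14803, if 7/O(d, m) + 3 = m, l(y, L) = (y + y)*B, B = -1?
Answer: 74712369134/518105 ≈ 1.4420e+5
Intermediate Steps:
I(Q, F) = -F/5 - Q/5 (I(Q, F) = -(Q + F)/5 = -(F + Q)/5 = -F/5 - Q/5)
l(y, L) = -2*y (l(y, L) = (y + y)*(-1) = (2*y)*(-1) = -2*y)
O(d, m) = 7/(-3 + m)
-37386/O(224, l(12, 11)) + I(19, 9)/14803 = -37386/(7/(-3 - 2*12)) + (-⅕*9 - ⅕*19)/14803 = -37386/(7/(-3 - 24)) + (-9/5 - 19/5)*(1/14803) = -37386/(7/(-27)) - 28/5*1/14803 = -37386/(7*(-1/27)) - 28/74015 = -37386/(-7/27) - 28/74015 = -37386*(-27/7) - 28/74015 = 1009422/7 - 28/74015 = 74712369134/518105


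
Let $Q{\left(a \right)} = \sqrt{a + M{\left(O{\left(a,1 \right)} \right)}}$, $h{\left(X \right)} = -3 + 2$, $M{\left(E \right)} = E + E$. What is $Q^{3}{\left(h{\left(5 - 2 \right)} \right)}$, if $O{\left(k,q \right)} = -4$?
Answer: $- 27 i \approx - 27.0 i$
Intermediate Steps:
$M{\left(E \right)} = 2 E$
$h{\left(X \right)} = -1$
$Q{\left(a \right)} = \sqrt{-8 + a}$ ($Q{\left(a \right)} = \sqrt{a + 2 \left(-4\right)} = \sqrt{a - 8} = \sqrt{-8 + a}$)
$Q^{3}{\left(h{\left(5 - 2 \right)} \right)} = \left(\sqrt{-8 - 1}\right)^{3} = \left(\sqrt{-9}\right)^{3} = \left(3 i\right)^{3} = - 27 i$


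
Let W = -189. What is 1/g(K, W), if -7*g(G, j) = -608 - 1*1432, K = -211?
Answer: 7/2040 ≈ 0.0034314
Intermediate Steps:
g(G, j) = 2040/7 (g(G, j) = -(-608 - 1*1432)/7 = -(-608 - 1432)/7 = -1/7*(-2040) = 2040/7)
1/g(K, W) = 1/(2040/7) = 7/2040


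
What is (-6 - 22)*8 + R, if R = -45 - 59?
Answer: -328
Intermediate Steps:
R = -104
(-6 - 22)*8 + R = (-6 - 22)*8 - 104 = -28*8 - 104 = -224 - 104 = -328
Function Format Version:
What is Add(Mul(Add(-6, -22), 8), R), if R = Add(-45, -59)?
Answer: -328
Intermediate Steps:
R = -104
Add(Mul(Add(-6, -22), 8), R) = Add(Mul(Add(-6, -22), 8), -104) = Add(Mul(-28, 8), -104) = Add(-224, -104) = -328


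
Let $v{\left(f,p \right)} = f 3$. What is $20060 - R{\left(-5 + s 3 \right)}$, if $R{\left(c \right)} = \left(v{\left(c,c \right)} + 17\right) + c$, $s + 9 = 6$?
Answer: $20099$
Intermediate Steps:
$s = -3$ ($s = -9 + 6 = -3$)
$v{\left(f,p \right)} = 3 f$
$R{\left(c \right)} = 17 + 4 c$ ($R{\left(c \right)} = \left(3 c + 17\right) + c = \left(17 + 3 c\right) + c = 17 + 4 c$)
$20060 - R{\left(-5 + s 3 \right)} = 20060 - \left(17 + 4 \left(-5 - 9\right)\right) = 20060 - \left(17 + 4 \left(-14\right)\right) = 20060 - \left(17 - 56\right) = 20060 - -39 = 20060 + 39 = 20099$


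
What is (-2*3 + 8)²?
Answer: 4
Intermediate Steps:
(-2*3 + 8)² = (-6 + 8)² = 2² = 4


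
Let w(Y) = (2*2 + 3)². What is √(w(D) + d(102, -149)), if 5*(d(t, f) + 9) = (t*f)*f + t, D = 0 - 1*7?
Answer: 2*√2831005/5 ≈ 673.02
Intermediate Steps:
D = -7 (D = 0 - 7 = -7)
w(Y) = 49 (w(Y) = (4 + 3)² = 7² = 49)
d(t, f) = -9 + t/5 + t*f²/5 (d(t, f) = -9 + ((t*f)*f + t)/5 = -9 + ((f*t)*f + t)/5 = -9 + (t*f² + t)/5 = -9 + (t + t*f²)/5 = -9 + (t/5 + t*f²/5) = -9 + t/5 + t*f²/5)
√(w(D) + d(102, -149)) = √(49 + (-9 + (⅕)*102 + (⅕)*102*(-149)²)) = √(49 + (-9 + 102/5 + (⅕)*102*22201)) = √(49 + (-9 + 102/5 + 2264502/5)) = √(49 + 2264559/5) = √(2264804/5) = 2*√2831005/5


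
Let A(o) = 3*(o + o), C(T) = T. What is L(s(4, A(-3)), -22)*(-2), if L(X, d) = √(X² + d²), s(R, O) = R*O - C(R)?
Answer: -4*√1565 ≈ -158.24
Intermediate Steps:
A(o) = 6*o (A(o) = 3*(2*o) = 6*o)
s(R, O) = -R + O*R (s(R, O) = R*O - R = O*R - R = -R + O*R)
L(s(4, A(-3)), -22)*(-2) = √((4*(-1 + 6*(-3)))² + (-22)²)*(-2) = √((4*(-1 - 18))² + 484)*(-2) = √((4*(-19))² + 484)*(-2) = √((-76)² + 484)*(-2) = √(5776 + 484)*(-2) = √6260*(-2) = (2*√1565)*(-2) = -4*√1565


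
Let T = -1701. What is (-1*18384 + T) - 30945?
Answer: -51030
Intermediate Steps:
(-1*18384 + T) - 30945 = (-1*18384 - 1701) - 30945 = (-18384 - 1701) - 30945 = -20085 - 30945 = -51030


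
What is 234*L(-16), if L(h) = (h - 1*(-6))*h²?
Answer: -599040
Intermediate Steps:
L(h) = h²*(6 + h) (L(h) = (h + 6)*h² = (6 + h)*h² = h²*(6 + h))
234*L(-16) = 234*((-16)²*(6 - 16)) = 234*(256*(-10)) = 234*(-2560) = -599040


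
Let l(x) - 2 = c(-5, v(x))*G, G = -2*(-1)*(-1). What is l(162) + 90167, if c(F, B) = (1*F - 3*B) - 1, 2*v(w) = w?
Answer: 90667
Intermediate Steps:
G = -2 (G = 2*(-1) = -2)
v(w) = w/2
c(F, B) = -1 + F - 3*B (c(F, B) = (F - 3*B) - 1 = -1 + F - 3*B)
l(x) = 14 + 3*x (l(x) = 2 + (-1 - 5 - 3*x/2)*(-2) = 2 + (-6 - 3*x/2)*(-2) = 2 + (12 + 3*x) = 14 + 3*x)
l(162) + 90167 = (14 + 3*162) + 90167 = (14 + 486) + 90167 = 500 + 90167 = 90667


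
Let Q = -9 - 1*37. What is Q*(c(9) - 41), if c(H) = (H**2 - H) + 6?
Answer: -1702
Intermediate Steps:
Q = -46 (Q = -9 - 37 = -46)
c(H) = 6 + H**2 - H
Q*(c(9) - 41) = -46*((6 + 9**2 - 1*9) - 41) = -46*((6 + 81 - 9) - 41) = -46*(78 - 41) = -46*37 = -1702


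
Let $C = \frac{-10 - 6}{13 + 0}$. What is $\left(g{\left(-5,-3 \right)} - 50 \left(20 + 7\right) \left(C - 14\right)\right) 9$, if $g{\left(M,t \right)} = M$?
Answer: $\frac{2405115}{13} \approx 1.8501 \cdot 10^{5}$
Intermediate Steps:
$C = - \frac{16}{13} \approx -1.2308$
$\left(g{\left(-5,-3 \right)} - 50 \left(20 + 7\right) \left(C - 14\right)\right) 9 = \left(-5 - 50 \left(20 + 7\right) \left(- \frac{16}{13} - 14\right)\right) 9 = \left(-5 - 50 \cdot 27 \left(- \frac{198}{13}\right)\right) 9 = \left(-5 - - \frac{267300}{13}\right) 9 = \left(-5 + \frac{267300}{13}\right) 9 = \frac{267235}{13} \cdot 9 = \frac{2405115}{13}$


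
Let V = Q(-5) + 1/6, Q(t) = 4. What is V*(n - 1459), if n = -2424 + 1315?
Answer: -10700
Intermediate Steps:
n = -1109
V = 25/6 (V = 4 + 1/6 = 4 + ⅙ = 25/6 ≈ 4.1667)
V*(n - 1459) = 25*(-1109 - 1459)/6 = (25/6)*(-2568) = -10700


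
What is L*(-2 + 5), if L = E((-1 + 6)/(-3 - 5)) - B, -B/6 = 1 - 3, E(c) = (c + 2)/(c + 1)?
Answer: -25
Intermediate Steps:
E(c) = (2 + c)/(1 + c)
B = 12 (B = -6*(1 - 3) = -6*(-2) = 12)
L = -25/3 (L = (2 + (-1 + 6)/(-3 - 5))/(1 + (-1 + 6)/(-3 - 5)) - 1*12 = (2 + 5/(-8))/(1 + 5/(-8)) - 12 = (2 + 5*(-⅛))/(1 + 5*(-⅛)) - 12 = (2 - 5/8)/(1 - 5/8) - 12 = (11/8)/(3/8) - 12 = (8/3)*(11/8) - 12 = 11/3 - 12 = -25/3 ≈ -8.3333)
L*(-2 + 5) = -25*(-2 + 5)/3 = -25/3*3 = -25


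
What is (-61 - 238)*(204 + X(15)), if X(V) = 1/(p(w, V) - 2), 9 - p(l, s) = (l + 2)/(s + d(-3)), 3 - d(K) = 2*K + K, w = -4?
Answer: -11658309/191 ≈ -61038.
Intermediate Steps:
d(K) = 3 - 3*K (d(K) = 3 - (2*K + K) = 3 - 3*K)
p(l, s) = 9 - (2 + l)/(12 + s) (p(l, s) = 9 - (l + 2)/(s + (3 - 3*(-3))) = 9 - (2 + l)/(s + (3 + 9)) = 9 - (2 + l)/(s + 12) = 9 - (2 + l)/(12 + s))
X(V) = 1/(-2 + (110 + 9*V)/(12 + V)) (X(V) = 1/((106 - 1*(-4) + 9*V)/(12 + V) - 2) = 1/((106 + 4 + 9*V)/(12 + V) - 2) = 1/((110 + 9*V)/(12 + V) - 2) = 1/(-2 + (110 + 9*V)/(12 + V)))
(-61 - 238)*(204 + X(15)) = (-61 - 238)*(204 + (12 + 15)/(86 + 7*15)) = -299*(204 + 27/(86 + 105)) = -299*(204 + 27/191) = -299*38991/191 = -11658309/191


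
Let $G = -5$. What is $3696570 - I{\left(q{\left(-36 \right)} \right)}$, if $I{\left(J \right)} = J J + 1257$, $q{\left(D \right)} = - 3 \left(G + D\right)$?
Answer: $3680184$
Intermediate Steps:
$q{\left(D \right)} = 15 - 3 D$ ($q{\left(D \right)} = - 3 \left(-5 + D\right) = 15 - 3 D$)
$I{\left(J \right)} = 1257 + J^{2}$ ($I{\left(J \right)} = J^{2} + 1257 = 1257 + J^{2}$)
$3696570 - I{\left(q{\left(-36 \right)} \right)} = 3696570 - \left(1257 + \left(15 - -108\right)^{2}\right) = 3696570 - \left(1257 + \left(15 + 108\right)^{2}\right) = 3696570 - \left(1257 + 123^{2}\right) = 3696570 - \left(1257 + 15129\right) = 3696570 - 16386 = 3680184$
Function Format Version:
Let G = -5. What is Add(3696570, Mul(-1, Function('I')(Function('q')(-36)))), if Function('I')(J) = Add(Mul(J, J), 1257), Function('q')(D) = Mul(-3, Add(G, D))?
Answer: 3680184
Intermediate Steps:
Function('q')(D) = Add(15, Mul(-3, D)) (Function('q')(D) = Mul(-3, Add(-5, D)) = Add(15, Mul(-3, D)))
Function('I')(J) = Add(1257, Pow(J, 2)) (Function('I')(J) = Add(Pow(J, 2), 1257) = Add(1257, Pow(J, 2)))
Add(3696570, Mul(-1, Function('I')(Function('q')(-36)))) = Add(3696570, Mul(-1, Add(1257, Pow(Add(15, Mul(-3, -36)), 2)))) = Add(3696570, Mul(-1, Add(1257, Pow(Add(15, 108), 2)))) = Add(3696570, Mul(-1, Add(1257, Pow(123, 2)))) = Add(3696570, Mul(-1, Add(1257, 15129))) = Add(3696570, Mul(-1, 16386)) = Add(3696570, -16386) = 3680184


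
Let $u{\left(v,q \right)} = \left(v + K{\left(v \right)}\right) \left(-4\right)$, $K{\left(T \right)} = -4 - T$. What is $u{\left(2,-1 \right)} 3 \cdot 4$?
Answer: $192$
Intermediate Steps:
$u{\left(v,q \right)} = 16$ ($u{\left(v,q \right)} = \left(v - \left(4 + v\right)\right) \left(-4\right) = \left(-4\right) \left(-4\right) = 16$)
$u{\left(2,-1 \right)} 3 \cdot 4 = 16 \cdot 3 \cdot 4 = 48 \cdot 4 = 192$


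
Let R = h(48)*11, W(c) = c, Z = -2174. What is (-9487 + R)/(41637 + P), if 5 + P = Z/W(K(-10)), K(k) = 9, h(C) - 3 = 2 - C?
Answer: -44820/186257 ≈ -0.24064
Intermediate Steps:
h(C) = 5 - C (h(C) = 3 + (2 - C) = 5 - C)
P = -2219/9 (P = -5 - 2174/9 = -2219/9 ≈ -246.56)
R = -473 (R = (5 - 1*48)*11 = (5 - 48)*11 = -43*11 = -473)
(-9487 + R)/(41637 + P) = (-9487 - 473)/(41637 - 2219/9) = -9960/372514/9 = -9960*9/372514 = -44820/186257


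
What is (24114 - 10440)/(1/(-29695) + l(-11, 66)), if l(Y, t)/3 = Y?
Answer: -203024715/489968 ≈ -414.36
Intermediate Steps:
l(Y, t) = 3*Y
(24114 - 10440)/(1/(-29695) + l(-11, 66)) = (24114 - 10440)/(1/(-29695) + 3*(-11)) = 13674/(-1/29695 - 33) = 13674/(-979936/29695) = 13674*(-29695/979936) = -203024715/489968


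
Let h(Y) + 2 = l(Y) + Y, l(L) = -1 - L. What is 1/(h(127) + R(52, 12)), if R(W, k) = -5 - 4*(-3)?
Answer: ¼ ≈ 0.25000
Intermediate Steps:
R(W, k) = 7 (R(W, k) = -5 + 12 = 7)
h(Y) = -3 (h(Y) = -2 + ((-1 - Y) + Y) = -2 - 1 = -3)
1/(h(127) + R(52, 12)) = 1/(-3 + 7) = 1/4 = ¼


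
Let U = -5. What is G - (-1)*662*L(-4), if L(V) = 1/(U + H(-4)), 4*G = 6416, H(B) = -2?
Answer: 10566/7 ≈ 1509.4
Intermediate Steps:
G = 1604 (G = (¼)*6416 = 1604)
L(V) = -⅐ (L(V) = 1/(-5 - 2) = 1/(-7) = -⅐)
G - (-1)*662*L(-4) = 1604 - (-1)*662*(-⅐) = 1604 - (-1)*(-662)/7 = 1604 - 1*662/7 = 1604 - 662/7 = 10566/7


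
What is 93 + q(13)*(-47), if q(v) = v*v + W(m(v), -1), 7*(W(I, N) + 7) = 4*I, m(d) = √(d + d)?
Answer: -7521 - 188*√26/7 ≈ -7657.9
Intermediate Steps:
m(d) = √2*√d (m(d) = √(2*d) = √2*√d)
W(I, N) = -7 + 4*I/7 (W(I, N) = -7 + (4*I)/7 = -7 + 4*I/7)
q(v) = -7 + v² + 4*√2*√v/7 (q(v) = v*v + (-7 + 4*(√2*√v)/7) = v² + (-7 + 4*√2*√v/7) = -7 + v² + 4*√2*√v/7)
93 + q(13)*(-47) = 93 + (-7 + 13² + 4*√2*√13/7)*(-47) = 93 + (-7 + 169 + 4*√26/7)*(-47) = 93 + (162 + 4*√26/7)*(-47) = 93 + (-7614 - 188*√26/7) = -7521 - 188*√26/7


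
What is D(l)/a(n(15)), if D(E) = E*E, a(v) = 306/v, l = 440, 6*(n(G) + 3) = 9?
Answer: -48400/51 ≈ -949.02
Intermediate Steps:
n(G) = -3/2 (n(G) = -3 + (⅙)*9 = -3 + 3/2 = -3/2)
D(E) = E²
D(l)/a(n(15)) = 440²/((306/(-3/2))) = 193600/((306*(-⅔))) = 193600/(-204) = 193600*(-1/204) = -48400/51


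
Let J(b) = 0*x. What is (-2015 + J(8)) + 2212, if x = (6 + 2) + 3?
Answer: 197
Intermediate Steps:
x = 11 (x = 8 + 3 = 11)
J(b) = 0 (J(b) = 0*11 = 0)
(-2015 + J(8)) + 2212 = (-2015 + 0) + 2212 = -2015 + 2212 = 197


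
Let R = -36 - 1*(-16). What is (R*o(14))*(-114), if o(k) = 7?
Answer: 15960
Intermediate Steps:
R = -20 (R = -36 + 16 = -20)
(R*o(14))*(-114) = -20*7*(-114) = -140*(-114) = 15960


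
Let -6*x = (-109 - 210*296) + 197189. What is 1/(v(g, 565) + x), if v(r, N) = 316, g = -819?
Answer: -3/66512 ≈ -4.5105e-5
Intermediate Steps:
x = -67460/3 (x = -((-109 - 210*296) + 197189)/6 = -((-109 - 62160) + 197189)/6 = -(-62269 + 197189)/6 = -⅙*134920 = -67460/3 ≈ -22487.)
1/(v(g, 565) + x) = 1/(316 - 67460/3) = 1/(-66512/3) = -3/66512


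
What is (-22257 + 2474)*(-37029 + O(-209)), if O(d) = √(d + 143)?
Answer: 732544707 - 19783*I*√66 ≈ 7.3255e+8 - 1.6072e+5*I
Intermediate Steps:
O(d) = √(143 + d)
(-22257 + 2474)*(-37029 + O(-209)) = (-22257 + 2474)*(-37029 + √(143 - 209)) = -19783*(-37029 + √(-66)) = -19783*(-37029 + I*√66) = 732544707 - 19783*I*√66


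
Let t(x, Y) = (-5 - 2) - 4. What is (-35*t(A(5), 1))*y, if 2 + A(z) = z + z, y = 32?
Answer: 12320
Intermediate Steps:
A(z) = -2 + 2*z (A(z) = -2 + (z + z) = -2 + 2*z)
t(x, Y) = -11 (t(x, Y) = -7 - 4 = -11)
(-35*t(A(5), 1))*y = -35*(-11)*32 = 385*32 = 12320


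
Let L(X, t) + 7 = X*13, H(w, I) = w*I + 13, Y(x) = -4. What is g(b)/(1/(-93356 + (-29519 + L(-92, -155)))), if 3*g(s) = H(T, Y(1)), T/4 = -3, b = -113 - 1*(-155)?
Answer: -7568758/3 ≈ -2.5229e+6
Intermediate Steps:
b = 42 (b = -113 + 155 = 42)
T = -12 (T = 4*(-3) = -12)
H(w, I) = 13 + I*w (H(w, I) = I*w + 13 = 13 + I*w)
L(X, t) = -7 + 13*X (L(X, t) = -7 + X*13 = -7 + 13*X)
g(s) = 61/3 (g(s) = (13 - 4*(-12))/3 = (13 + 48)/3 = (1/3)*61 = 61/3)
g(b)/(1/(-93356 + (-29519 + L(-92, -155)))) = 61/(3*(1/(-93356 + (-29519 + (-7 + 13*(-92)))))) = 61/(3*(1/(-93356 + (-29519 + (-7 - 1196))))) = 61/(3*(1/(-93356 + (-29519 - 1203)))) = 61/(3*(1/(-93356 - 30722))) = 61/(3*(1/(-124078))) = 61/(3*(-1/124078)) = (61/3)*(-124078) = -7568758/3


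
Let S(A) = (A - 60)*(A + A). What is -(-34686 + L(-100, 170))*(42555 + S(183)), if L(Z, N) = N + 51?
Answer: 3018203445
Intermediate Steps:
L(Z, N) = 51 + N
S(A) = 2*A*(-60 + A) (S(A) = (-60 + A)*(2*A) = 2*A*(-60 + A))
-(-34686 + L(-100, 170))*(42555 + S(183)) = -(-34686 + (51 + 170))*(42555 + 2*183*(-60 + 183)) = -(-34686 + 221)*(42555 + 2*183*123) = -(-34465)*(42555 + 45018) = -(-34465)*87573 = -1*(-3018203445) = 3018203445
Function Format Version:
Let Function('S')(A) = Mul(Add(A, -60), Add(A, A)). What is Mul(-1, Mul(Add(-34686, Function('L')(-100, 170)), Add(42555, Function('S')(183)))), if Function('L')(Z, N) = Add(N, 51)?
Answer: 3018203445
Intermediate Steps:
Function('L')(Z, N) = Add(51, N)
Function('S')(A) = Mul(2, A, Add(-60, A)) (Function('S')(A) = Mul(Add(-60, A), Mul(2, A)) = Mul(2, A, Add(-60, A)))
Mul(-1, Mul(Add(-34686, Function('L')(-100, 170)), Add(42555, Function('S')(183)))) = Mul(-1, Mul(Add(-34686, Add(51, 170)), Add(42555, Mul(2, 183, Add(-60, 183))))) = Mul(-1, Mul(Add(-34686, 221), Add(42555, Mul(2, 183, 123)))) = Mul(-1, Mul(-34465, Add(42555, 45018))) = Mul(-1, Mul(-34465, 87573)) = Mul(-1, -3018203445) = 3018203445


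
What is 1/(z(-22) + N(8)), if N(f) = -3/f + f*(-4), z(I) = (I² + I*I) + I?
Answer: 8/7309 ≈ 0.0010945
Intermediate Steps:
z(I) = I + 2*I² (z(I) = (I² + I²) + I = 2*I² + I = I + 2*I²)
N(f) = -4*f - 3/f (N(f) = -3/f - 4*f = -4*f - 3/f)
1/(z(-22) + N(8)) = 1/(-22*(1 + 2*(-22)) + (-4*8 - 3/8)) = 1/(-22*(1 - 44) + (-32 - 3*⅛)) = 1/(-22*(-43) + (-32 - 3/8)) = 1/(946 - 259/8) = 1/(7309/8) = 8/7309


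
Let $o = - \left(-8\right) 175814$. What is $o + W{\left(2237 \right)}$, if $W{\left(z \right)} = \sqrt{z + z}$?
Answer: $1406512 + \sqrt{4474} \approx 1.4066 \cdot 10^{6}$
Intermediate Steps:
$o = 1406512$ ($o = \left(-1\right) \left(-1406512\right) = 1406512$)
$W{\left(z \right)} = \sqrt{2} \sqrt{z}$ ($W{\left(z \right)} = \sqrt{2 z} = \sqrt{2} \sqrt{z}$)
$o + W{\left(2237 \right)} = 1406512 + \sqrt{2} \sqrt{2237} = 1406512 + \sqrt{4474}$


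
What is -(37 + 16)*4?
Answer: -212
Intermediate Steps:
-(37 + 16)*4 = -53*4 = -1*212 = -212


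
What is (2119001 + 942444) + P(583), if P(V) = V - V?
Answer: 3061445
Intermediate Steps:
P(V) = 0
(2119001 + 942444) + P(583) = (2119001 + 942444) + 0 = 3061445 + 0 = 3061445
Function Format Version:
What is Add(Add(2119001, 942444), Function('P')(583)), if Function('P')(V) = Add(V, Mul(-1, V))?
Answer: 3061445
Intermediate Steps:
Function('P')(V) = 0
Add(Add(2119001, 942444), Function('P')(583)) = Add(Add(2119001, 942444), 0) = Add(3061445, 0) = 3061445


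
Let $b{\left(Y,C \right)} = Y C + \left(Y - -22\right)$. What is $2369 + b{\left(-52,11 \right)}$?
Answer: $1767$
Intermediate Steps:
$b{\left(Y,C \right)} = 22 + Y + C Y$ ($b{\left(Y,C \right)} = C Y + \left(Y + 22\right) = C Y + \left(22 + Y\right) = 22 + Y + C Y$)
$2369 + b{\left(-52,11 \right)} = 2369 + \left(22 - 52 + 11 \left(-52\right)\right) = 2369 - 602 = 1767$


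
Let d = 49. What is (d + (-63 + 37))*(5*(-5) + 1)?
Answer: -552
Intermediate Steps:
(d + (-63 + 37))*(5*(-5) + 1) = (49 + (-63 + 37))*(5*(-5) + 1) = (49 - 26)*(-25 + 1) = 23*(-24) = -552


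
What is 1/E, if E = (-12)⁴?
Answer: 1/20736 ≈ 4.8225e-5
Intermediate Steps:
E = 20736
1/E = 1/20736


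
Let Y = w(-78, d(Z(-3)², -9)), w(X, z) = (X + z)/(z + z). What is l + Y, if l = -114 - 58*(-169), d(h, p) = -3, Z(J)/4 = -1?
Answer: 19403/2 ≈ 9701.5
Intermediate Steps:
Z(J) = -4 (Z(J) = 4*(-1) = -4)
w(X, z) = (X + z)/(2*z) (w(X, z) = (X + z)/((2*z)) = (X + z)*(1/(2*z)) = (X + z)/(2*z))
l = 9688 (l = -114 + 9802 = 9688)
Y = 27/2 (Y = (½)*(-78 - 3)/(-3) = (½)*(-⅓)*(-81) = 27/2 ≈ 13.500)
l + Y = 9688 + 27/2 = 19403/2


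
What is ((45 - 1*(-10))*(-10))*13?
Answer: -7150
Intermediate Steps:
((45 - 1*(-10))*(-10))*13 = ((45 + 10)*(-10))*13 = (55*(-10))*13 = -550*13 = -7150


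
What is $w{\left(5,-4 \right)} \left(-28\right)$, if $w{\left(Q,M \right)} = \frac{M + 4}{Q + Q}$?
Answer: $0$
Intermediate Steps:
$w{\left(Q,M \right)} = \frac{4 + M}{2 Q}$
$w{\left(5,-4 \right)} \left(-28\right) = \frac{4 - 4}{2 \cdot 5} \left(-28\right) = \frac{1}{2} \cdot \frac{1}{5} \cdot 0 \left(-28\right) = 0 \left(-28\right) = 0$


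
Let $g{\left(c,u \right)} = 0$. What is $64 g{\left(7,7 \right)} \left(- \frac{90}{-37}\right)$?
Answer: $0$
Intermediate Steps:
$64 g{\left(7,7 \right)} \left(- \frac{90}{-37}\right) = 64 \cdot 0 \left(- \frac{90}{-37}\right) = 0 \left(\left(-90\right) \left(- \frac{1}{37}\right)\right) = 0 \cdot \frac{90}{37} = 0$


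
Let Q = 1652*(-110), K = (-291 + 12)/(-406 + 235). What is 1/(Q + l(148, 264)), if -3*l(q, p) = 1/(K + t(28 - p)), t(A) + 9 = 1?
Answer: -363/65964341 ≈ -5.5030e-6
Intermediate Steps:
t(A) = -8 (t(A) = -9 + 1 = -8)
K = 31/19 (K = -279/(-171) = -279*(-1/171) = 31/19 ≈ 1.6316)
Q = -181720
l(q, p) = 19/363 (l(q, p) = -1/(3*(31/19 - 8)) = -1/(3*(-121/19)) = -1/3*(-19/121) = 19/363)
1/(Q + l(148, 264)) = 1/(-181720 + 19/363) = 1/(-65964341/363) = -363/65964341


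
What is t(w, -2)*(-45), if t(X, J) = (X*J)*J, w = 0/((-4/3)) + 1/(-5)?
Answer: 36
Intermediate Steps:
w = -1/5 (w = 0/((-4*1/3)) + 1*(-1/5) = 0/(-4/3) - 1/5 = 0*(-3/4) - 1/5 = 0 - 1/5 = -1/5 ≈ -0.20000)
t(X, J) = X*J**2 (t(X, J) = (J*X)*J = X*J**2)
t(w, -2)*(-45) = -1/5*(-2)**2*(-45) = -1/5*4*(-45) = -4/5*(-45) = 36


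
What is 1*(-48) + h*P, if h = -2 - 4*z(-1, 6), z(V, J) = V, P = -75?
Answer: -198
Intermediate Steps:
h = 2 (h = -2 - 4*(-1) = -2 + 4 = 2)
1*(-48) + h*P = 1*(-48) + 2*(-75) = -48 - 150 = -198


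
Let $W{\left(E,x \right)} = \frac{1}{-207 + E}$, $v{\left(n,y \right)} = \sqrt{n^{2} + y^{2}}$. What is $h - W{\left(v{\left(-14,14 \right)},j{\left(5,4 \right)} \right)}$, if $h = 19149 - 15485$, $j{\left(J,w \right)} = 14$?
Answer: $\frac{155562655}{42457} + \frac{14 \sqrt{2}}{42457} \approx 3664.0$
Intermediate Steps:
$h = 3664$
$h - W{\left(v{\left(-14,14 \right)},j{\left(5,4 \right)} \right)} = 3664 - \frac{1}{-207 + \sqrt{\left(-14\right)^{2} + 14^{2}}} = 3664 - \frac{1}{-207 + \sqrt{196 + 196}} = 3664 - \frac{1}{-207 + \sqrt{392}} = 3664 - \frac{1}{-207 + 14 \sqrt{2}}$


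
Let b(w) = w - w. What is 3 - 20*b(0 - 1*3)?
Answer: 3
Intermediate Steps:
b(w) = 0
3 - 20*b(0 - 1*3) = 3 - 20*0 = 3 + 0 = 3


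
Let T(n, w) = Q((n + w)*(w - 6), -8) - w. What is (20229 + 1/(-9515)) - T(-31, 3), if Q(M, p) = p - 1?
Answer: 192593114/9515 ≈ 20241.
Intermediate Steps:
Q(M, p) = -1 + p
T(n, w) = -9 - w (T(n, w) = (-1 - 8) - w = -9 - w)
(20229 + 1/(-9515)) - T(-31, 3) = (20229 + 1/(-9515)) - (-9 - 1*3) = (20229 - 1/9515) - (-9 - 3) = 192478934/9515 - 1*(-12) = 192478934/9515 + 12 = 192593114/9515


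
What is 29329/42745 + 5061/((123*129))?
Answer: 227231896/226078305 ≈ 1.0051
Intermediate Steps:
29329/42745 + 5061/((123*129)) = 29329*(1/42745) + 5061/15867 = 29329/42745 + 5061*(1/15867) = 29329/42745 + 1687/5289 = 227231896/226078305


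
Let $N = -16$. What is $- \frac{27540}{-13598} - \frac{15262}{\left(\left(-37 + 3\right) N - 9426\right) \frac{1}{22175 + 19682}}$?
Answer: $\frac{2171734957403}{30194359} \approx 71925.0$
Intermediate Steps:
$- \frac{27540}{-13598} - \frac{15262}{\left(\left(-37 + 3\right) N - 9426\right) \frac{1}{22175 + 19682}} = - \frac{27540}{-13598} - \frac{15262}{\left(\left(-37 + 3\right) \left(-16\right) - 9426\right) \frac{1}{22175 + 19682}} = \left(-27540\right) \left(- \frac{1}{13598}\right) - \frac{15262}{\left(\left(-34\right) \left(-16\right) - 9426\right) \frac{1}{41857}} = \frac{13770}{6799} - \frac{15262}{\left(544 - 9426\right) \frac{1}{41857}} = \frac{13770}{6799} - \frac{15262}{\left(-8882\right) \frac{1}{41857}} = \frac{13770}{6799} - \frac{15262}{- \frac{8882}{41857}} = \frac{13770}{6799} - - \frac{319410767}{4441} = \frac{13770}{6799} + \frac{319410767}{4441} = \frac{2171734957403}{30194359}$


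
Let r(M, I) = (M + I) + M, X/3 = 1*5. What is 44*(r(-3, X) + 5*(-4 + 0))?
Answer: -484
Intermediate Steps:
X = 15 (X = 3*(1*5) = 3*5 = 15)
r(M, I) = I + 2*M (r(M, I) = (I + M) + M = I + 2*M)
44*(r(-3, X) + 5*(-4 + 0)) = 44*((15 + 2*(-3)) + 5*(-4 + 0)) = 44*((15 - 6) + 5*(-4)) = 44*(9 - 20) = 44*(-11) = -484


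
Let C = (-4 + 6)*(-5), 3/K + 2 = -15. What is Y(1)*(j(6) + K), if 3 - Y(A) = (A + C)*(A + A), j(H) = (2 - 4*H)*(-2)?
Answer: 15645/17 ≈ 920.29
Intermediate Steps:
K = -3/17 (K = 3/(-2 - 15) = 3/(-17) = 3*(-1/17) = -3/17 ≈ -0.17647)
j(H) = -4 + 8*H
C = -10 (C = 2*(-5) = -10)
Y(A) = 3 - 2*A*(-10 + A) (Y(A) = 3 - (A - 10)*(A + A) = 3 - (-10 + A)*2*A = 3 - 2*A*(-10 + A))
Y(1)*(j(6) + K) = (3 - 2*1² + 20*1)*((-4 + 8*6) - 3/17) = (3 - 2*1 + 20)*((-4 + 48) - 3/17) = (3 - 2 + 20)*(44 - 3/17) = 21*(745/17) = 15645/17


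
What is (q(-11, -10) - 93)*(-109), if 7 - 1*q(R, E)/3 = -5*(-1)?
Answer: 9483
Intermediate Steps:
q(R, E) = 6 (q(R, E) = 21 - (-15)*(-1) = 21 - 3*5 = 21 - 15 = 6)
(q(-11, -10) - 93)*(-109) = (6 - 93)*(-109) = -87*(-109) = 9483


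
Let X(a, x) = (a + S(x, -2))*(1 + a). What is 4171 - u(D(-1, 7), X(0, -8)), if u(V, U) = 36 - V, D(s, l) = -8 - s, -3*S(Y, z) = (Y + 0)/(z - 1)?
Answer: 4128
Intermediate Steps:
S(Y, z) = -Y/(3*(-1 + z)) (S(Y, z) = -(Y + 0)/(3*(z - 1)) = -Y/(3*(-1 + z)))
X(a, x) = (1 + a)*(a + x/9) (X(a, x) = (a - x/(-3 + 3*(-2)))*(1 + a) = (a - x/(-3 - 6))*(1 + a) = (a - 1*x/(-9))*(1 + a) = (a - 1*x*(-⅑))*(1 + a) = (a + x/9)*(1 + a) = (1 + a)*(a + x/9))
4171 - u(D(-1, 7), X(0, -8)) = 4171 - (36 - (-8 - 1*(-1))) = 4171 - (36 - (-8 + 1)) = 4171 - (36 - 1*(-7)) = 4171 - (36 + 7) = 4171 - 1*43 = 4171 - 43 = 4128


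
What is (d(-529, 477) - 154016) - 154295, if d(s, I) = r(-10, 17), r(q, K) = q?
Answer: -308321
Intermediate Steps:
d(s, I) = -10
(d(-529, 477) - 154016) - 154295 = (-10 - 154016) - 154295 = -154026 - 154295 = -308321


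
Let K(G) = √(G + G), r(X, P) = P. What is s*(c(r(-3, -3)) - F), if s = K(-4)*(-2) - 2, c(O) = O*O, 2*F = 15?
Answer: -3 - 6*I*√2 ≈ -3.0 - 8.4853*I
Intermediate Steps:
F = 15/2 (F = (½)*15 = 15/2 ≈ 7.5000)
K(G) = √2*√G (K(G) = √(2*G) = √2*√G)
c(O) = O²
s = -2 - 4*I*√2 (s = (√2*√(-4))*(-2) - 2 = (√2*(2*I))*(-2) - 2 = (2*I*√2)*(-2) - 2 = -4*I*√2 - 2 = -2 - 4*I*√2 ≈ -2.0 - 5.6569*I)
s*(c(r(-3, -3)) - F) = (-2 - 4*I*√2)*((-3)² - 1*15/2) = (-2 - 4*I*√2)*(9 - 15/2) = (-2 - 4*I*√2)*(3/2) = -3 - 6*I*√2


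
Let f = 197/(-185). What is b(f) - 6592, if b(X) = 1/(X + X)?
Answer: -2597433/394 ≈ -6592.5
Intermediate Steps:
f = -197/185 (f = 197*(-1/185) = -197/185 ≈ -1.0649)
b(X) = 1/(2*X)
b(f) - 6592 = 1/(2*(-197/185)) - 6592 = (½)*(-185/197) - 6592 = -185/394 - 6592 = -2597433/394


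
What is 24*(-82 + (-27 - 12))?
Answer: -2904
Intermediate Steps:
24*(-82 + (-27 - 12)) = 24*(-82 - 39) = 24*(-121) = -2904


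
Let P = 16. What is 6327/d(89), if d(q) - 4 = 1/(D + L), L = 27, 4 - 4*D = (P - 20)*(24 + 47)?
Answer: 626373/397 ≈ 1577.8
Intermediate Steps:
D = 72 (D = 1 - (16 - 20)*(24 + 47)/4 = 1 - (-1)*71 = 1 - 1/4*(-284) = 1 + 71 = 72)
d(q) = 397/99 (d(q) = 4 + 1/(72 + 27) = 4 + 1/99 = 397/99)
6327/d(89) = 6327/(397/99) = 6327*(99/397) = 626373/397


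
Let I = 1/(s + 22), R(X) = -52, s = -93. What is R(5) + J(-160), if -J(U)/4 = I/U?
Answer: -147681/2840 ≈ -52.000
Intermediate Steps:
I = -1/71 (I = 1/(-93 + 22) = 1/(-71) = -1/71 ≈ -0.014085)
J(U) = 4/(71*U) (J(U) = -(-4)/(71*U) = 4/(71*U))
R(5) + J(-160) = -52 + (4/71)/(-160) = -52 + (4/71)*(-1/160) = -52 - 1/2840 = -147681/2840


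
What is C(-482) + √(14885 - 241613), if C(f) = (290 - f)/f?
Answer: -386/241 + 6*I*√6298 ≈ -1.6017 + 476.16*I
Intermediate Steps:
C(f) = (290 - f)/f
C(-482) + √(14885 - 241613) = (290 - 1*(-482))/(-482) + √(14885 - 241613) = -(290 + 482)/482 + √(-226728) = -1/482*772 + 6*I*√6298 = -386/241 + 6*I*√6298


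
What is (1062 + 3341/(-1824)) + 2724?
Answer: 6902323/1824 ≈ 3784.2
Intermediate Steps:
(1062 + 3341/(-1824)) + 2724 = (1062 + 3341*(-1/1824)) + 2724 = (1062 - 3341/1824) + 2724 = 1933747/1824 + 2724 = 6902323/1824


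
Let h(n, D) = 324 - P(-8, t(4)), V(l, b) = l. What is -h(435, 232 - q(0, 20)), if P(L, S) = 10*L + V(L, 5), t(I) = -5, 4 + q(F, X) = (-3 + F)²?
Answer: -412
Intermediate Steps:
q(F, X) = -4 + (-3 + F)²
P(L, S) = 11*L (P(L, S) = 10*L + L = 11*L)
h(n, D) = 412 (h(n, D) = 324 - 11*(-8) = 324 - 1*(-88) = 324 + 88 = 412)
-h(435, 232 - q(0, 20)) = -1*412 = -412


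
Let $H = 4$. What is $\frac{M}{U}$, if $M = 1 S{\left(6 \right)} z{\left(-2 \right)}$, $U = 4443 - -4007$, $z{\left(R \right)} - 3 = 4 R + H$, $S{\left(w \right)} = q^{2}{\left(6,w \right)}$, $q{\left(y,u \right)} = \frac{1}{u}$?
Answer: $- \frac{1}{304200} \approx -3.2873 \cdot 10^{-6}$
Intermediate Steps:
$S{\left(w \right)} = \frac{1}{w^{2}}$ ($S{\left(w \right)} = \left(\frac{1}{w}\right)^{2} = \frac{1}{w^{2}}$)
$z{\left(R \right)} = 7 + 4 R$ ($z{\left(R \right)} = 3 + \left(4 R + 4\right) = 3 + \left(4 + 4 R\right) = 7 + 4 R$)
$U = 8450$ ($U = 4443 + 4007 = 8450$)
$M = - \frac{1}{36}$ ($M = 1 \cdot \frac{1}{36} \left(7 + 4 \left(-2\right)\right) = 1 \cdot \frac{1}{36} \left(7 - 8\right) = \frac{1}{36} \left(-1\right) = - \frac{1}{36} \approx -0.027778$)
$\frac{M}{U} = - \frac{1}{36 \cdot 8450} = \left(- \frac{1}{36}\right) \frac{1}{8450} = - \frac{1}{304200}$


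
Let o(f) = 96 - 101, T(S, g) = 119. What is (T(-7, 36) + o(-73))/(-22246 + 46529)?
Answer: 114/24283 ≈ 0.0046946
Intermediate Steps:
o(f) = -5
(T(-7, 36) + o(-73))/(-22246 + 46529) = (119 - 5)/(-22246 + 46529) = 114/24283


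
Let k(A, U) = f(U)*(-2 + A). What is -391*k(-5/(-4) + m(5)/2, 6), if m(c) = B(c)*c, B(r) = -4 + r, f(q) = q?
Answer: -8211/2 ≈ -4105.5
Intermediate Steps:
m(c) = c*(-4 + c) (m(c) = (-4 + c)*c = c*(-4 + c))
k(A, U) = U*(-2 + A)
-391*k(-5/(-4) + m(5)/2, 6) = -2346*(-2 + (-5/(-4) + (5*(-4 + 5))/2)) = -2346*(-2 + (-5*(-¼) + (5*1)*(½))) = -2346*(-2 + (5/4 + 5*(½))) = -2346*(-2 + (5/4 + 5/2)) = -2346*(-2 + 15/4) = -2346*7/4 = -391*21/2 = -8211/2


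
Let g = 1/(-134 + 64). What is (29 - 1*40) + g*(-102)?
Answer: -334/35 ≈ -9.5429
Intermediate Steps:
g = -1/70 (g = 1/(-70) = -1/70 ≈ -0.014286)
(29 - 1*40) + g*(-102) = (29 - 1*40) - 1/70*(-102) = (29 - 40) + 51/35 = -11 + 51/35 = -334/35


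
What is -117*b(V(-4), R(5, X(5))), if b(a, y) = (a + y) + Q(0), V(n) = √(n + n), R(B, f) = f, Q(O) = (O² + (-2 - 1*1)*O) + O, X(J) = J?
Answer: -585 - 234*I*√2 ≈ -585.0 - 330.93*I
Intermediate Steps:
Q(O) = O² - 2*O (Q(O) = (O² + (-2 - 1)*O) + O = (O² - 3*O) + O = O² - 2*O)
V(n) = √2*√n (V(n) = √(2*n) = √2*√n)
b(a, y) = a + y (b(a, y) = (a + y) + 0*(-2 + 0) = (a + y) + 0*(-2) = (a + y) + 0 = a + y)
-117*b(V(-4), R(5, X(5))) = -117*(√2*√(-4) + 5) = -117*(√2*(2*I) + 5) = -117*(2*I*√2 + 5) = -117*(5 + 2*I*√2) = -585 - 234*I*√2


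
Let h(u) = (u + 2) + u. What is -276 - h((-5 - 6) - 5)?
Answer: -246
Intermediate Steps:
h(u) = 2 + 2*u (h(u) = (2 + u) + u = 2 + 2*u)
-276 - h((-5 - 6) - 5) = -276 - (2 + 2*((-5 - 6) - 5)) = -276 - (2 + 2*(-11 - 5)) = -276 - (2 + 2*(-16)) = -276 - (2 - 32) = -276 - 1*(-30) = -276 + 30 = -246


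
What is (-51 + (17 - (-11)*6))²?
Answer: 1024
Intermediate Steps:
(-51 + (17 - (-11)*6))² = (-51 + (17 - 1*(-66)))² = (-51 + (17 + 66))² = (-51 + 83)² = 32² = 1024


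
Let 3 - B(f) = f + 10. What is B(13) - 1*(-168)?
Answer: 148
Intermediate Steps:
B(f) = -7 - f (B(f) = 3 - (f + 10) = 3 - (10 + f) = 3 + (-10 - f) = -7 - f)
B(13) - 1*(-168) = (-7 - 1*13) - 1*(-168) = (-7 - 13) + 168 = -20 + 168 = 148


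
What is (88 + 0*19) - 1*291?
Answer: -203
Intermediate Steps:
(88 + 0*19) - 1*291 = (88 + 0) - 291 = 88 - 291 = -203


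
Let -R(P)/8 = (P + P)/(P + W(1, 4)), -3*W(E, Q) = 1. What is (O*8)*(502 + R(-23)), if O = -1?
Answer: -136144/35 ≈ -3889.8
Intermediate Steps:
W(E, Q) = -⅓ (W(E, Q) = -⅓*1 = -⅓)
R(P) = -16*P/(-⅓ + P) (R(P) = -8*(P + P)/(P - ⅓) = -8*2*P/(-⅓ + P) = -16*P/(-⅓ + P))
(O*8)*(502 + R(-23)) = (-1*8)*(502 - 48*(-23)/(-1 + 3*(-23))) = -8*(502 - 48*(-23)/(-1 - 69)) = -8*(502 - 48*(-23)/(-70)) = -8*(502 - 48*(-23)*(-1/70)) = -8*(502 - 552/35) = -8*17018/35 = -136144/35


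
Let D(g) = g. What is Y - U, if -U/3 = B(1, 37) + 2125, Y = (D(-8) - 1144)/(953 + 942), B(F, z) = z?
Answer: 12289818/1895 ≈ 6485.4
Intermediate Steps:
Y = -1152/1895 (Y = (-8 - 1144)/(953 + 942) = -1152/1895 ≈ -0.60792)
U = -6486 (U = -3*(37 + 2125) = -3*2162 = -6486)
Y - U = -1152/1895 - 1*(-6486) = -1152/1895 + 6486 = 12289818/1895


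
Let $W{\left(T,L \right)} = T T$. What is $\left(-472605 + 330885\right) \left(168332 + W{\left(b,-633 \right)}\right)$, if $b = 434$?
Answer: $-50549823360$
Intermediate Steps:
$W{\left(T,L \right)} = T^{2}$
$\left(-472605 + 330885\right) \left(168332 + W{\left(b,-633 \right)}\right) = \left(-472605 + 330885\right) \left(168332 + 434^{2}\right) = - 141720 \left(168332 + 188356\right) = \left(-141720\right) 356688 = -50549823360$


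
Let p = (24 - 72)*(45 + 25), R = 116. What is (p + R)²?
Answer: 10523536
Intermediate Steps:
p = -3360 (p = -48*70 = -3360)
(p + R)² = (-3360 + 116)² = (-3244)² = 10523536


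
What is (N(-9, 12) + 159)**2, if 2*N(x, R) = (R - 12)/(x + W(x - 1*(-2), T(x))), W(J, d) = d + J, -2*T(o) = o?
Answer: 25281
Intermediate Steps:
T(o) = -o/2
W(J, d) = J + d
N(x, R) = (-12 + R)/(2*(2 + 3*x/2)) (N(x, R) = ((R - 12)/(x + ((x - 1*(-2)) - x/2)))/2 = ((-12 + R)/(x + ((x + 2) - x/2)))/2 = ((-12 + R)/(x + ((2 + x) - x/2)))/2 = ((-12 + R)/(x + (2 + x/2)))/2 = ((-12 + R)/(2 + 3*x/2))/2 = (-12 + R)/(2*(2 + 3*x/2)))
(N(-9, 12) + 159)**2 = ((-12 + 12)/(4 + 3*(-9)) + 159)**2 = (0/(4 - 27) + 159)**2 = (0/(-23) + 159)**2 = (-1/23*0 + 159)**2 = (0 + 159)**2 = 159**2 = 25281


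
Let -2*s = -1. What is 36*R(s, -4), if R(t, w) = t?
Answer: 18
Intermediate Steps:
s = 1/2 (s = -1/2*(-1) = 1/2 ≈ 0.50000)
36*R(s, -4) = 36*(1/2) = 18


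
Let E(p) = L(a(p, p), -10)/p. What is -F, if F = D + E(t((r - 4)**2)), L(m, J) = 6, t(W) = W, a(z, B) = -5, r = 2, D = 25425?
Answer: -50853/2 ≈ -25427.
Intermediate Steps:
E(p) = 6/p
F = 50853/2 (F = 25425 + 6/((2 - 4)**2) = 25425 + 6/((-2)**2) = 25425 + 6/4 = 25425 + 6*(1/4) = 25425 + 3/2 = 50853/2 ≈ 25427.)
-F = -1*50853/2 = -50853/2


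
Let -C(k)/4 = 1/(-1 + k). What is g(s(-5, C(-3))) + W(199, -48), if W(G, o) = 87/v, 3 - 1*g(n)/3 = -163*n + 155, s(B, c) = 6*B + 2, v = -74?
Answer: -1047039/74 ≈ -14149.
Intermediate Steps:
C(k) = -4/(-1 + k)
s(B, c) = 2 + 6*B
g(n) = -456 + 489*n (g(n) = 9 - 3*(-163*n + 155) = 9 - 3*(155 - 163*n) = 9 + (-465 + 489*n) = -456 + 489*n)
W(G, o) = -87/74 (W(G, o) = 87/(-74) = 87*(-1/74) = -87/74)
g(s(-5, C(-3))) + W(199, -48) = (-456 + 489*(2 + 6*(-5))) - 87/74 = (-456 + 489*(2 - 30)) - 87/74 = (-456 + 489*(-28)) - 87/74 = (-456 - 13692) - 87/74 = -14148 - 87/74 = -1047039/74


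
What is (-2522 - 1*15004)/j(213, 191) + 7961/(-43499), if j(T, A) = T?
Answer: -254686389/3088429 ≈ -82.465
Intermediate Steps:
(-2522 - 1*15004)/j(213, 191) + 7961/(-43499) = (-2522 - 1*15004)/213 + 7961/(-43499) = (-2522 - 15004)*(1/213) + 7961*(-1/43499) = -17526*1/213 - 7961/43499 = -5842/71 - 7961/43499 = -254686389/3088429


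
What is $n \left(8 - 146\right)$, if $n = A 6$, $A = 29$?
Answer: $-24012$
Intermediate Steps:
$n = 174$ ($n = 29 \cdot 6 = 174$)
$n \left(8 - 146\right) = 174 \left(8 - 146\right) = 174 \left(-138\right) = -24012$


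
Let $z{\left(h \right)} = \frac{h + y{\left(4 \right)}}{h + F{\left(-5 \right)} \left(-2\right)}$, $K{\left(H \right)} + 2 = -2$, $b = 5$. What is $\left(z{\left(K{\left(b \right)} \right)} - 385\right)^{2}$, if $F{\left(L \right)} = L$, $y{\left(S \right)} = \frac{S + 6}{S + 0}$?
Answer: $\frac{2374681}{16} \approx 1.4842 \cdot 10^{5}$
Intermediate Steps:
$K{\left(H \right)} = -4$ ($K{\left(H \right)} = -2 - 2 = -4$)
$y{\left(S \right)} = \frac{6 + S}{S}$
$z{\left(h \right)} = \frac{\frac{5}{2} + h}{10 + h}$ ($z{\left(h \right)} = \frac{h + \frac{6 + 4}{4}}{h - -10} = \frac{h + \frac{1}{4} \cdot 10}{h + 10} = \frac{h + \frac{5}{2}}{10 + h} = \frac{\frac{5}{2} + h}{10 + h}$)
$\left(z{\left(K{\left(b \right)} \right)} - 385\right)^{2} = \left(\frac{\frac{5}{2} - 4}{10 - 4} - 385\right)^{2} = \left(\frac{1}{6} \left(- \frac{3}{2}\right) - 385\right)^{2} = \left(- \frac{1}{4} - 385\right)^{2} = \left(- \frac{1541}{4}\right)^{2} = \frac{2374681}{16}$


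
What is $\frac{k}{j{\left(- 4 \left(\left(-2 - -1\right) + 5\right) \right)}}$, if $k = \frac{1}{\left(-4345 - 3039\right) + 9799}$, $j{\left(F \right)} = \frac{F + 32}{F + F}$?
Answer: $- \frac{2}{2415} \approx -0.00082816$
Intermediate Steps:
$j{\left(F \right)} = \frac{32 + F}{2 F}$
$k = \frac{1}{2415}$ ($k = \frac{1}{\left(-4345 - 3039\right) + 9799} = \frac{1}{-7384 + 9799} = \frac{1}{2415} \approx 0.00041408$)
$\frac{k}{j{\left(- 4 \left(\left(-2 - -1\right) + 5\right) \right)}} = \frac{1}{2415 \frac{32 - 4 \left(\left(-2 - -1\right) + 5\right)}{2 \left(- 4 \left(\left(-2 - -1\right) + 5\right)\right)}} = \frac{1}{2415 \frac{32 - 4 \left(\left(-2 + 1\right) + 5\right)}{2 \left(- 4 \left(\left(-2 + 1\right) + 5\right)\right)}} = \frac{1}{2415 \frac{32 - 4 \left(-1 + 5\right)}{2 \left(- 4 \left(-1 + 5\right)\right)}} = \frac{1}{2415 \frac{32 - 16}{2 \left(\left(-4\right) 4\right)}} = \frac{1}{2415 \frac{32 - 16}{2 \left(-16\right)}} = \frac{1}{2415 \cdot \frac{1}{2} \left(- \frac{1}{16}\right) 16} = \frac{1}{2415 \left(- \frac{1}{2}\right)} = \frac{1}{2415} \left(-2\right) = - \frac{2}{2415}$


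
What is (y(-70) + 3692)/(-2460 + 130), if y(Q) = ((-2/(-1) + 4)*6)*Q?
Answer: -586/1165 ≈ -0.50300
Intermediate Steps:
y(Q) = 36*Q (y(Q) = ((-2*(-1) + 4)*6)*Q = ((2 + 4)*6)*Q = (6*6)*Q = 36*Q)
(y(-70) + 3692)/(-2460 + 130) = (36*(-70) + 3692)/(-2460 + 130) = (-2520 + 3692)/(-2330) = 1172*(-1/2330) = -586/1165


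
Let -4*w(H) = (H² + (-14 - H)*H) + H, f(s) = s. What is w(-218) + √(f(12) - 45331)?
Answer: -1417/2 + I*√45319 ≈ -708.5 + 212.88*I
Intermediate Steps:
w(H) = -H/4 - H²/4 - H*(-14 - H)/4 (w(H) = -((H² + (-14 - H)*H) + H)/4 = -((H² + H*(-14 - H)) + H)/4 = -(H + H² + H*(-14 - H))/4 = -H/4 - H²/4 - H*(-14 - H)/4)
w(-218) + √(f(12) - 45331) = (13/4)*(-218) + √(12 - 45331) = -1417/2 + √(-45319) = -1417/2 + I*√45319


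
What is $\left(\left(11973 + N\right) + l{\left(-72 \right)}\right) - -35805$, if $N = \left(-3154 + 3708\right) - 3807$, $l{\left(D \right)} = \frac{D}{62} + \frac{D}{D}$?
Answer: $\frac{1380270}{31} \approx 44525.0$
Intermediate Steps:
$l{\left(D \right)} = 1 + \frac{D}{62}$ ($l{\left(D \right)} = D \frac{1}{62} + 1 = \frac{D}{62} + 1 = 1 + \frac{D}{62}$)
$N = -3253$ ($N = 554 - 3807 = -3253$)
$\left(\left(11973 + N\right) + l{\left(-72 \right)}\right) - -35805 = \left(\left(11973 - 3253\right) + \left(1 + \frac{1}{62} \left(-72\right)\right)\right) - -35805 = \left(8720 + \left(1 - \frac{36}{31}\right)\right) + 35805 = \left(8720 - \frac{5}{31}\right) + 35805 = \frac{270315}{31} + 35805 = \frac{1380270}{31}$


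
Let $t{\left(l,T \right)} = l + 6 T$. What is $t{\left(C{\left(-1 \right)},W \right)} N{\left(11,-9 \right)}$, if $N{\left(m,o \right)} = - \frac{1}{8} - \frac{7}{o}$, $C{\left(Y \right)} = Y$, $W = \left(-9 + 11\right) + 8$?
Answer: $\frac{2773}{72} \approx 38.514$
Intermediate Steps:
$W = 10$ ($W = 2 + 8 = 10$)
$N{\left(m,o \right)} = - \frac{1}{8} - \frac{7}{o}$ ($N{\left(m,o \right)} = \left(-1\right) \frac{1}{8} - \frac{7}{o} = - \frac{1}{8} - \frac{7}{o}$)
$t{\left(C{\left(-1 \right)},W \right)} N{\left(11,-9 \right)} = \left(-1 + 6 \cdot 10\right) \frac{-56 - -9}{8 \left(-9\right)} = \left(-1 + 60\right) \frac{1}{8} \left(- \frac{1}{9}\right) \left(-56 + 9\right) = 59 \cdot \frac{1}{8} \left(- \frac{1}{9}\right) \left(-47\right) = 59 \cdot \frac{47}{72} = \frac{2773}{72}$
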